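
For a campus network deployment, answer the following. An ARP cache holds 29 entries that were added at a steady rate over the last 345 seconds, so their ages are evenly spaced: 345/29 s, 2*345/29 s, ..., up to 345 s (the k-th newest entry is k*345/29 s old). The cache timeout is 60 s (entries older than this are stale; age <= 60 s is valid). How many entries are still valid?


Ages are k * 345/29 s for k = 1..29 (spacing = 11.8966 s).
Entry k is valid iff k * 345/29 <= 60 iff k <= 29 * 60 / 345 = 5.0435
n_valid = floor(5.0435) = 5
(n_stale = 29 - 5 = 24)

5


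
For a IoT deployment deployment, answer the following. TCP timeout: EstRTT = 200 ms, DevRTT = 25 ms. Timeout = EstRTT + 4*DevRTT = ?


Given: EstRTT = 200 ms, DevRTT = 25 ms
Timeout = EstRTT + 4 * DevRTT
4 * DevRTT = 4 * 25 = 100
Timeout = 200 + 100 = 300 ms

300


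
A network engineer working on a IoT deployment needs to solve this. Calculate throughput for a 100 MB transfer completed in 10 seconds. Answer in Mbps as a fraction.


Given: file = 100 MB, time = 10 s
File in Mb = 100 * 8 = 800 Mb
Throughput = 800 / 10 Mbps
Throughput = 80 Mbps

80


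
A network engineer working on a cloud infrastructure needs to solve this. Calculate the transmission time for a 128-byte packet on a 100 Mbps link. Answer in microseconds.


Given: packet = 128 bytes, bandwidth = 100 Mbps
Packet in bits = 128 * 8 = 1024 bits
Bandwidth = 100 * 10^6 = 100000000 bps
Time = 1024 / 100000000 seconds
Time in us = 1024 * 10^6 / 100000000 = 10.24

10.24


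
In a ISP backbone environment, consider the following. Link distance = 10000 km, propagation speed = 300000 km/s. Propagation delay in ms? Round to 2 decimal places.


Given: distance = 10000 km, speed = 300000 km/s
Delay = distance / speed = 10000 / 300000 seconds
Delay in ms = 10000 * 1000 / 300000
Delay = 33.3333 ms
Rounded to 2 dp = 33.33 ms

33.33


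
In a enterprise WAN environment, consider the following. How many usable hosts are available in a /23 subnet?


Given: subnet mask /23
Host bits = 32 - 23 = 9
Total addresses = 2^9 = 512
Usable hosts = 512 - 2 (network + broadcast) = 510

510


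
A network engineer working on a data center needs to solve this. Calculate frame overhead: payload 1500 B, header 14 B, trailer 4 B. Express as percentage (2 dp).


Given: payload = 1500 B, header = 14 B, trailer = 4 B
Overhead bytes = header + trailer = 14 + 4 = 18
Total frame = payload + overhead = 1500 + 18 = 1518
Overhead % = 18 / 1518 * 100 = 1.1858% -> 1.19% (2 dp)

1.19


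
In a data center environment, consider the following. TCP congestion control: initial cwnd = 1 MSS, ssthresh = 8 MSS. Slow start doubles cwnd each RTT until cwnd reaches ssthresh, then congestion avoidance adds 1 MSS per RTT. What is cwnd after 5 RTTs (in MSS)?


RTT 0: cwnd = 1 MSS (initial)
RTT 1: cwnd = 2 MSS (slow start, doubled)
RTT 2: cwnd = 4 MSS (slow start, doubled)
RTT 3: cwnd = 8 MSS (slow start, doubled)
RTT 4: cwnd = 9 MSS (congestion avoidance, +1)
RTT 5: cwnd = 10 MSS (congestion avoidance, +1)

10


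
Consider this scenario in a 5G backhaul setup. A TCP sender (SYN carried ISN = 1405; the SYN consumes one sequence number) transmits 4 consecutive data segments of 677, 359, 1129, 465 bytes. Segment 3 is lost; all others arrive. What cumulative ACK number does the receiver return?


SYN uses sequence number 1405; first data byte = ISN + 1 = 1406.
Segment 1: SEQ = 1406, len = 677 B, covers [1406, 2082]
Segment 2: SEQ = 2083, len = 359 B, covers [2083, 2441]
Segment 3: SEQ = 2442, len = 1129 B, covers [2442, 3570] [LOST]
Segment 4: SEQ = 3571, len = 465 B, covers [3571, 4035]
In-order data received: bytes [1406, 2441] (segments 1..2).
Segment 3 missing -> gap begins at byte 2442; later segments buffered out of order.
Cumulative ACK = next expected in-order byte = 1406 + 677 + 359 = 2442

2442


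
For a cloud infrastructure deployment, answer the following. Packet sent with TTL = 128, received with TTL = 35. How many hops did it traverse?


Given: initial TTL = 128, received TTL = 35
Hops = initial TTL - received TTL
Hops = 128 - 35 = 93

93


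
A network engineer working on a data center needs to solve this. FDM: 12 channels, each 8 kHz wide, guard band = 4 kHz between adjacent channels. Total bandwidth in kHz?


Given: 12 channels, 8 kHz each, guard = 4 kHz
Channel bandwidth = 12 * 8 = 96 kHz
Guard bands = 11 gaps * 4 kHz = 44 kHz
Total = 96 + 44 = 140 kHz

140


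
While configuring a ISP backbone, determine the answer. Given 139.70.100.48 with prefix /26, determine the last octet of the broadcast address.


Given: IP = 139.70.100.48, prefix = /26
Host bits = 32 - 26 = 6
Network last octet = 48 AND mask = 0
Host part size = 2^6 - 1 = 63
Broadcast last octet = 0 OR 63 = 63

63


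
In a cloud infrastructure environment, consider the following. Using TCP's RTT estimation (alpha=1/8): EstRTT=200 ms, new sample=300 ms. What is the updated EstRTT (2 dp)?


Given: EstRTT = 200 ms, SampleRTT = 300 ms, alpha = 1/8
New EstRTT = (1 - alpha) * EstRTT + alpha * SampleRTT
(7/8) * 200 = 175
(1/8) * 300 = 37.5
New EstRTT = 175 + 37.5 = 212.5 ms -> 212.50 ms (2 dp)

212.50


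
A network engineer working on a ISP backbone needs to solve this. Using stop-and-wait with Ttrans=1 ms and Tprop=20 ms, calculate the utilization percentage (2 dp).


Given: Ttrans = 1 ms, Tprop = 20 ms
RTT = 2 * Tprop = 2 * 20 = 40 ms
U = Ttrans / (Ttrans + RTT)
U = 1 / (1 + 40)
U = 1 / 41 = 0.02439
U% = 2.44%

2.44


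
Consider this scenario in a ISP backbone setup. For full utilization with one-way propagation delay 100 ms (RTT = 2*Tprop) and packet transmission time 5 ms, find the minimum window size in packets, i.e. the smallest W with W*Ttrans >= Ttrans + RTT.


Given: Ttrans = 5 ms, RTT = 200 ms (= 2 * Tprop, Tprop = 100 ms)
Time until first ACK returns = Ttrans + RTT = 5 + 200 = 205 ms
Need W * Ttrans >= Ttrans + RTT  ->  W >= (Ttrans + RTT) / Ttrans
(Ttrans + RTT) / Ttrans = 205 / 5 = 41
W_min = ceil(41) = 41

41


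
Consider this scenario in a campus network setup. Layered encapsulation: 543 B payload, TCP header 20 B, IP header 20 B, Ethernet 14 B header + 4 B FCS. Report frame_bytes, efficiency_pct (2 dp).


TCP segment = 543 + 20 = 563 B
IP packet = 563 + 20 = 583 B
Ethernet frame = 583 + 14 + 4 = 601 B
Efficiency = app / frame = 543 / 601 = 0.903494 = 90.3494% -> 90.35% (2 dp)

601, 90.35


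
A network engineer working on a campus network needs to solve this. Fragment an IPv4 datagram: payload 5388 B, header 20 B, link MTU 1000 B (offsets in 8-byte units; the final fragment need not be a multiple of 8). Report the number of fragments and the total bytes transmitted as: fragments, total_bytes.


Max data per non-final fragment = floor((MTU - header)/8)*8 = floor((1000 - 20)/8)*8 = floor(980/8)*8 = 976 B
Final fragment needs no 8-byte alignment: it can carry up to MTU - header = 980 B
Non-final fragments needed = ceil((payload - 980) / 976) = ceil(4408/976) = ceil(4.5164) = 5
Number of fragments = 5 + 1 = 6
Fragment sizes (data): 5 * 976 B + 508 B (last, 508 <= 980 OK)
Total bytes sent = payload + n_frags * header = 5388 + 6*20 = 5388 + 120 = 5508 B

6, 5508


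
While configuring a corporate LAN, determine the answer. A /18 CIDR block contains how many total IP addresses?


Given: CIDR prefix /18
Host bits = 32 - 18 = 14
Total addresses = 2^14 = 16384

16384


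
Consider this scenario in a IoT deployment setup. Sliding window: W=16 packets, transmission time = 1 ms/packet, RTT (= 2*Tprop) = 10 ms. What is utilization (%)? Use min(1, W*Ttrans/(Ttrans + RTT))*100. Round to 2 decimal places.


Given: W = 16, Ttrans = 1 ms, RTT = 10 ms (= 2 * Tprop, Tprop = 5 ms)
Cycle time = Ttrans + RTT = 1 + 10 = 11 ms (first packet sent until its ACK returns)
W * Ttrans = 16 * 1 = 16 ms of sending per cycle
W * Ttrans / (Ttrans + RTT) = 16 / 11 = 1.454545
U = min(1, 1.454545) = 1.000000
U% = 100.00%

100.00


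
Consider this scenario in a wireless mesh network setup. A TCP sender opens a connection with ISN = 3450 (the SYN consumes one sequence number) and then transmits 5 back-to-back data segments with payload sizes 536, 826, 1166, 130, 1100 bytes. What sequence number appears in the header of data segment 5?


The SYN occupies sequence number ISN = 3450, so the first data byte is ISN + 1 = 3451.
SEQ of data segment i = (ISN + 1) + sum of payload sizes of segments 1..i-1.
Segment 1: SEQ = 3451, payload = 536 bytes
Segment 2: SEQ = 3987, payload = 826 bytes
Segment 3: SEQ = 4813, payload = 1166 bytes
Segment 4: SEQ = 5979, payload = 130 bytes
Segment 5: SEQ = 6109, payload = 1100 bytes
SEQ of segment 5 = 3451 + 536 + 826 + 1166 + 130 = 6109

6109


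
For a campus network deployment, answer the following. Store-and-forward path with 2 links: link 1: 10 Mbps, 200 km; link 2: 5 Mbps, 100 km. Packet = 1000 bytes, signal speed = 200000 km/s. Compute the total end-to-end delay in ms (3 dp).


Packet = 1000 bytes = 8000 bits. Store-and-forward: sum (t_trans + t_prop) per link.
Link 1: t_trans = 8000/(10*10^6) s = 0.8000 ms; t_prop = 200/200000 s = 1.0000 ms; subtotal = 1.8000 ms
Link 2: t_trans = 8000/(5*10^6) s = 1.6000 ms; t_prop = 100/200000 s = 0.5000 ms; subtotal = 2.1000 ms
End-to-end = 1.8000 + 2.1000 = 3.9000 ms -> 3.900 ms (3 dp)

3.900


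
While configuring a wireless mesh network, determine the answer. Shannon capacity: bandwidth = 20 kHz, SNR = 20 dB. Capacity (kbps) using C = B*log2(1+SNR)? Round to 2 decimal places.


Given: B = 20 kHz, SNR = 20 dB
SNR linear = 10^(20/10) = 100
1 + SNR = 101
log2(101) = 6.6582114828
C = 20 * 1000 * 6.6582114828 = 133164.2297 bps
C = 133.164230 kbps -> 133.16 kbps (2 dp)

133.16


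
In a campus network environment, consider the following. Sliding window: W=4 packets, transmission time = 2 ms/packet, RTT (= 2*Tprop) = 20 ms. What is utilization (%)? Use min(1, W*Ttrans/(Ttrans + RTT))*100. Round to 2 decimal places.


Given: W = 4, Ttrans = 2 ms, RTT = 20 ms (= 2 * Tprop, Tprop = 10 ms)
Cycle time = Ttrans + RTT = 2 + 20 = 22 ms (first packet sent until its ACK returns)
W * Ttrans = 4 * 2 = 8 ms of sending per cycle
W * Ttrans / (Ttrans + RTT) = 8 / 22 = 0.363636
U = min(1, 0.363636) = 0.363636
U% = 36.36%

36.36


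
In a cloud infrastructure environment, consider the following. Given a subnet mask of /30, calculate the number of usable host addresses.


Given: subnet mask /30
Host bits = 32 - 30 = 2
Total addresses = 2^2 = 4
Usable hosts = 4 - 2 (network + broadcast) = 2

2


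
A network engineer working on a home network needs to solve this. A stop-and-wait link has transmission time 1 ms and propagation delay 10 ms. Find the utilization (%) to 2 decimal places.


Given: Ttrans = 1 ms, Tprop = 10 ms
RTT = 2 * Tprop = 2 * 10 = 20 ms
U = Ttrans / (Ttrans + RTT)
U = 1 / (1 + 20)
U = 1 / 21 = 0.047619
U% = 4.76%

4.76


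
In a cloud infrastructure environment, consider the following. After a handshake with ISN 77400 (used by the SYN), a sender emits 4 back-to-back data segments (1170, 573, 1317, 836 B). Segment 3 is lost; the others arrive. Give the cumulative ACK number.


SYN uses sequence number 77400; first data byte = ISN + 1 = 77401.
Segment 1: SEQ = 77401, len = 1170 B, covers [77401, 78570]
Segment 2: SEQ = 78571, len = 573 B, covers [78571, 79143]
Segment 3: SEQ = 79144, len = 1317 B, covers [79144, 80460] [LOST]
Segment 4: SEQ = 80461, len = 836 B, covers [80461, 81296]
In-order data received: bytes [77401, 79143] (segments 1..2).
Segment 3 missing -> gap begins at byte 79144; later segments buffered out of order.
Cumulative ACK = next expected in-order byte = 77401 + 1170 + 573 = 79144

79144


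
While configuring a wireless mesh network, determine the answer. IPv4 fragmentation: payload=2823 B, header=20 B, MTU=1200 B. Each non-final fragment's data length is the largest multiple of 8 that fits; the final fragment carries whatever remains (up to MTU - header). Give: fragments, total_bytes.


Max data per non-final fragment = floor((MTU - header)/8)*8 = floor((1200 - 20)/8)*8 = floor(1180/8)*8 = 1176 B
Final fragment needs no 8-byte alignment: it can carry up to MTU - header = 1180 B
Non-final fragments needed = ceil((payload - 1180) / 1176) = ceil(1643/1176) = ceil(1.3971) = 2
Number of fragments = 2 + 1 = 3
Fragment sizes (data): 2 * 1176 B + 471 B (last, 471 <= 1180 OK)
Total bytes sent = payload + n_frags * header = 2823 + 3*20 = 2823 + 60 = 2883 B

3, 2883


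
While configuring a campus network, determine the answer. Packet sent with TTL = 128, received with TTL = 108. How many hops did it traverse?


Given: initial TTL = 128, received TTL = 108
Hops = initial TTL - received TTL
Hops = 128 - 108 = 20

20


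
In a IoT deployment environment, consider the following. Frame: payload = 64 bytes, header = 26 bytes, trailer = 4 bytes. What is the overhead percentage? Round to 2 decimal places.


Given: payload = 64 B, header = 26 B, trailer = 4 B
Overhead bytes = header + trailer = 26 + 4 = 30
Total frame = payload + overhead = 64 + 30 = 94
Overhead % = 30 / 94 * 100 = 31.9149% -> 31.91% (2 dp)

31.91


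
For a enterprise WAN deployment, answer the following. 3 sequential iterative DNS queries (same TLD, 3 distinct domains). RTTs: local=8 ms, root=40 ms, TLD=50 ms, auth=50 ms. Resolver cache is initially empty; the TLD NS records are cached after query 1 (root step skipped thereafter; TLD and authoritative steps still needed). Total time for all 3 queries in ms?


Lookup 1 (cold cache): local + root + TLD + auth = 8 + 40 + 50 + 50 = 148 ms
Lookups 2..3 (TLD NS cached -> skip root; new domain -> still ask TLD and auth): local + TLD + auth = 8 + 50 + 50 = 108 ms each
Remaining 2 lookups: 2 * 108 = 216 ms
Total = 148 + 216 = 364 ms

364


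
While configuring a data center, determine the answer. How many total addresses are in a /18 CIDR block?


Given: CIDR prefix /18
Host bits = 32 - 18 = 14
Total addresses = 2^14 = 16384

16384


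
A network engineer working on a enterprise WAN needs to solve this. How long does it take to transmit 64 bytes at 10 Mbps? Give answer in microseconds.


Given: packet = 64 bytes, bandwidth = 10 Mbps
Packet in bits = 64 * 8 = 512 bits
Bandwidth = 10 * 10^6 = 10000000 bps
Time = 512 / 10000000 seconds
Time in us = 512 * 10^6 / 10000000 = 51.2

51.2


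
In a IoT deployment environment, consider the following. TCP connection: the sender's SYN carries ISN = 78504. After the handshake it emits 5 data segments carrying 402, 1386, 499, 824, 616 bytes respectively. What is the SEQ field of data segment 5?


The SYN occupies sequence number ISN = 78504, so the first data byte is ISN + 1 = 78505.
SEQ of data segment i = (ISN + 1) + sum of payload sizes of segments 1..i-1.
Segment 1: SEQ = 78505, payload = 402 bytes
Segment 2: SEQ = 78907, payload = 1386 bytes
Segment 3: SEQ = 80293, payload = 499 bytes
Segment 4: SEQ = 80792, payload = 824 bytes
Segment 5: SEQ = 81616, payload = 616 bytes
SEQ of segment 5 = 78505 + 402 + 1386 + 499 + 824 = 81616

81616


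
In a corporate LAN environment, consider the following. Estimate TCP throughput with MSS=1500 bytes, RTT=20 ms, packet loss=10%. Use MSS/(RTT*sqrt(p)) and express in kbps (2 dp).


Given: MSS = 1500 bytes, RTT = 20 ms, loss = 10%
RTT in seconds = 20 / 1000 = 0.02
Loss rate = 10% = 0.1
sqrt(loss) = sqrt(0.1) = 0.316227766017
Throughput (bytes/s) = 1500 / (0.02 * 0.316227766017) = 237170.8245
Throughput (kbps) = 237170.8245 * 8 / 1000 = 1897.366596 -> 1897.37 kbps (2 dp)

1897.37


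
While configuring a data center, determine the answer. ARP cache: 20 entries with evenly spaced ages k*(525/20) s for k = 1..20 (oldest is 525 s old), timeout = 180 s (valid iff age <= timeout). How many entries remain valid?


Ages are k * 525/20 s for k = 1..20 (spacing = 26.2500 s).
Entry k is valid iff k * 525/20 <= 180 iff k <= 20 * 180 / 525 = 6.8571
n_valid = floor(6.8571) = 6
(n_stale = 20 - 6 = 14)

6


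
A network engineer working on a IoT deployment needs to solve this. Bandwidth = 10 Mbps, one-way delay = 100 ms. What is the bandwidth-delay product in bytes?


Given: bandwidth = 10 Mbps, delay = 100 ms
BDP in bits = 10 * 10^6 * 100 / 1000
BDP in bits = 1000000
BDP in bytes = 1000000 / 8 = 125000

125000


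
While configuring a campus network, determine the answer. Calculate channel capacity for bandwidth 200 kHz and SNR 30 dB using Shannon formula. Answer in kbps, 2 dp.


Given: B = 200 kHz, SNR = 30 dB
SNR linear = 10^(30/10) = 1000
1 + SNR = 1001
log2(1001) = 9.9672262588
C = 200 * 1000 * 9.9672262588 = 1993445.2518 bps
C = 1993.445252 kbps -> 1993.45 kbps (2 dp)

1993.45


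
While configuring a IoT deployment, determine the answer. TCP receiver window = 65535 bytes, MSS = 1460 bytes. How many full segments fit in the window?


Given: RWND = 65535 bytes, MSS = 1460 bytes
Full segments = floor(RWND / MSS)
Full segments = floor(65535 / 1460)
Full segments = floor(44.887) = 44

44


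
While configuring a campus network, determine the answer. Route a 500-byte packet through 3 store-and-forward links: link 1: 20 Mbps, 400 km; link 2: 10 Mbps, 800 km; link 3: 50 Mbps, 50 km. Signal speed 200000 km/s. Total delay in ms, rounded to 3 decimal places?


Packet = 500 bytes = 4000 bits. Store-and-forward: sum (t_trans + t_prop) per link.
Link 1: t_trans = 4000/(20*10^6) s = 0.2000 ms; t_prop = 400/200000 s = 2.0000 ms; subtotal = 2.2000 ms
Link 2: t_trans = 4000/(10*10^6) s = 0.4000 ms; t_prop = 800/200000 s = 4.0000 ms; subtotal = 4.4000 ms
Link 3: t_trans = 4000/(50*10^6) s = 0.0800 ms; t_prop = 50/200000 s = 0.2500 ms; subtotal = 0.3300 ms
End-to-end = 2.2000 + 4.4000 + 0.3300 = 6.9300 ms -> 6.930 ms (3 dp)

6.930


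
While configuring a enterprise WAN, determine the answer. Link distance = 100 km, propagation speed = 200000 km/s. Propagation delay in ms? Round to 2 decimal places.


Given: distance = 100 km, speed = 200000 km/s
Delay = distance / speed = 100 / 200000 seconds
Delay in ms = 100 * 1000 / 200000
Delay = 0.5000 ms
Rounded to 2 dp = 0.50 ms

0.50


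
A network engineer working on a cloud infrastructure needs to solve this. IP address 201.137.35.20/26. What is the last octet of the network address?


Given: IP = 201.137.35.20, prefix = /26
Subnet mask = 255.255.255.192
Last octet of IP: 20
Last octet of mask: 192
Network last octet = 20 AND 192 = 0

0


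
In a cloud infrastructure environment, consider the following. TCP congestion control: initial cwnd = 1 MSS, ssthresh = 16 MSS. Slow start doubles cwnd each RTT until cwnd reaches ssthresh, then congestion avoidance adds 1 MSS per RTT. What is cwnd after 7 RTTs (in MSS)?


RTT 0: cwnd = 1 MSS (initial)
RTT 1: cwnd = 2 MSS (slow start, doubled)
RTT 2: cwnd = 4 MSS (slow start, doubled)
RTT 3: cwnd = 8 MSS (slow start, doubled)
RTT 4: cwnd = 16 MSS (slow start, doubled)
RTT 5: cwnd = 17 MSS (congestion avoidance, +1)
RTT 6: cwnd = 18 MSS (congestion avoidance, +1)
RTT 7: cwnd = 19 MSS (congestion avoidance, +1)

19


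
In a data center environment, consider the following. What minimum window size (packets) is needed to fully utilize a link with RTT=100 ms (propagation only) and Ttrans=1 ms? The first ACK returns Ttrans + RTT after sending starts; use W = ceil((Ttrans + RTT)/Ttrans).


Given: Ttrans = 1 ms, RTT = 100 ms (= 2 * Tprop, Tprop = 50 ms)
Time until first ACK returns = Ttrans + RTT = 1 + 100 = 101 ms
Need W * Ttrans >= Ttrans + RTT  ->  W >= (Ttrans + RTT) / Ttrans
(Ttrans + RTT) / Ttrans = 101 / 1 = 101
W_min = ceil(101) = 101

101


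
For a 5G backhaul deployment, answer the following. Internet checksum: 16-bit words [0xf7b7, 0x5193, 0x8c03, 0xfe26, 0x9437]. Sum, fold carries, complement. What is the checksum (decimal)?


Given words: [0xf7b7, 0x5193, 0x8c03, 0xfe26, 0x9437]
Step 1: Sum all words
Raw sum = 63415 + 20883 + 35843 + 65062 + 37943 = 223146
Step 2: Fold carry: (26538 + 3) = 26541
One's complement = ~26541 & 0xFFFF = 38994

38994


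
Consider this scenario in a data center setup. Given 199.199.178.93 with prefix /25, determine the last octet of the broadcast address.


Given: IP = 199.199.178.93, prefix = /25
Host bits = 32 - 25 = 7
Network last octet = 93 AND mask = 0
Host part size = 2^7 - 1 = 127
Broadcast last octet = 0 OR 127 = 127

127


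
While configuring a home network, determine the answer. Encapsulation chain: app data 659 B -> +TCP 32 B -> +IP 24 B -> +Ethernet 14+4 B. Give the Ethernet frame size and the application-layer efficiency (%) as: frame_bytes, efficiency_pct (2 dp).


TCP segment = 659 + 32 = 691 B
IP packet = 691 + 24 = 715 B
Ethernet frame = 715 + 14 + 4 = 733 B
Efficiency = app / frame = 659 / 733 = 0.899045 = 89.9045% -> 89.90% (2 dp)

733, 89.90


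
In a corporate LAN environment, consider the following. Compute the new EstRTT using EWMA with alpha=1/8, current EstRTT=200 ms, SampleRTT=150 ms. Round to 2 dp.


Given: EstRTT = 200 ms, SampleRTT = 150 ms, alpha = 1/8
New EstRTT = (1 - alpha) * EstRTT + alpha * SampleRTT
(7/8) * 200 = 175
(1/8) * 150 = 18.75
New EstRTT = 175 + 18.75 = 193.75 ms -> 193.75 ms (2 dp)

193.75


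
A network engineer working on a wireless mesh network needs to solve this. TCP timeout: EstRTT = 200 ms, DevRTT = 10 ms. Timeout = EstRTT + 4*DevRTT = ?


Given: EstRTT = 200 ms, DevRTT = 10 ms
Timeout = EstRTT + 4 * DevRTT
4 * DevRTT = 4 * 10 = 40
Timeout = 200 + 40 = 240 ms

240


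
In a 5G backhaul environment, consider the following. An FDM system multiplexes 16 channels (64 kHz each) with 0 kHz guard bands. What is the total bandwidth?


Given: 16 channels, 64 kHz each, guard = 0 kHz
Channel bandwidth = 16 * 64 = 1024 kHz
Guard bands = 15 gaps * 0 kHz = 0 kHz
Total = 1024 + 0 = 1024 kHz

1024


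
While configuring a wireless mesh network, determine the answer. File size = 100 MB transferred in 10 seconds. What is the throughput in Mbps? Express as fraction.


Given: file = 100 MB, time = 10 s
File in Mb = 100 * 8 = 800 Mb
Throughput = 800 / 10 Mbps
Throughput = 80 Mbps

80


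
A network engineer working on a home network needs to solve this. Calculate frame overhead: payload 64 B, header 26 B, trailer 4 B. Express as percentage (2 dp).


Given: payload = 64 B, header = 26 B, trailer = 4 B
Overhead bytes = header + trailer = 26 + 4 = 30
Total frame = payload + overhead = 64 + 30 = 94
Overhead % = 30 / 94 * 100 = 31.9149% -> 31.91% (2 dp)

31.91


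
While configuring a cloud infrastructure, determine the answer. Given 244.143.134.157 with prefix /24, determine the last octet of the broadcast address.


Given: IP = 244.143.134.157, prefix = /24
Host bits = 32 - 24 = 8
Network last octet = 157 AND mask = 0
Host part size = 2^8 - 1 = 255
Broadcast last octet = 0 OR 255 = 255

255


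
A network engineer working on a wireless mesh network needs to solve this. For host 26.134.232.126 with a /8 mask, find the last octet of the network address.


Given: IP = 26.134.232.126, prefix = /8
Subnet mask = 255.0.0.0
Last octet of IP: 126
Last octet of mask: 0
Network last octet = 126 AND 0 = 0

0


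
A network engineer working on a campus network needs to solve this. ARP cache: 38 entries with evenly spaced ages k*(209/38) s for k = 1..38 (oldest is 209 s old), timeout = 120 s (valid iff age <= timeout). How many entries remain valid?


Ages are k * 209/38 s for k = 1..38 (spacing = 5.5000 s).
Entry k is valid iff k * 209/38 <= 120 iff k <= 38 * 120 / 209 = 21.8182
n_valid = floor(21.8182) = 21
(n_stale = 38 - 21 = 17)

21


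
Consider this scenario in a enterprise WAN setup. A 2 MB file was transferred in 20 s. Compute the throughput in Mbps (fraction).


Given: file = 2 MB, time = 20 s
File in Mb = 2 * 8 = 16 Mb
Throughput = 16 / 20 Mbps
Throughput = 4/5 Mbps

4/5


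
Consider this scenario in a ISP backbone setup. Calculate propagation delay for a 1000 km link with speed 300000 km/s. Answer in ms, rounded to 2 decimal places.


Given: distance = 1000 km, speed = 300000 km/s
Delay = distance / speed = 1000 / 300000 seconds
Delay in ms = 1000 * 1000 / 300000
Delay = 3.3333 ms
Rounded to 2 dp = 3.33 ms

3.33


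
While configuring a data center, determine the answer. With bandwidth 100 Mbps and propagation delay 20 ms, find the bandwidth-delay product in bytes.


Given: bandwidth = 100 Mbps, delay = 20 ms
BDP in bits = 100 * 10^6 * 20 / 1000
BDP in bits = 2000000
BDP in bytes = 2000000 / 8 = 250000

250000


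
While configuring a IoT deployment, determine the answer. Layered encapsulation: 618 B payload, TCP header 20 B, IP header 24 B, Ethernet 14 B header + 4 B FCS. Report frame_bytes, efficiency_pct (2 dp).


TCP segment = 618 + 20 = 638 B
IP packet = 638 + 24 = 662 B
Ethernet frame = 662 + 14 + 4 = 680 B
Efficiency = app / frame = 618 / 680 = 0.908824 = 90.8824% -> 90.88% (2 dp)

680, 90.88


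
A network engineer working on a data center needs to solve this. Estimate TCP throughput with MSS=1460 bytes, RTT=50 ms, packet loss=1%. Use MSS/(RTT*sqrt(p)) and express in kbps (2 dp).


Given: MSS = 1460 bytes, RTT = 50 ms, loss = 1%
RTT in seconds = 50 / 1000 = 0.05
Loss rate = 1% = 0.01
sqrt(loss) = sqrt(0.01) = 0.1
Throughput (bytes/s) = 1460 / (0.05 * 0.1) = 292000.0000
Throughput (kbps) = 292000.0000 * 8 / 1000 = 2336.000000 -> 2336.00 kbps (2 dp)

2336.00


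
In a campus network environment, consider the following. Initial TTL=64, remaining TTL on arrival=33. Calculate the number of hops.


Given: initial TTL = 64, received TTL = 33
Hops = initial TTL - received TTL
Hops = 64 - 33 = 31

31


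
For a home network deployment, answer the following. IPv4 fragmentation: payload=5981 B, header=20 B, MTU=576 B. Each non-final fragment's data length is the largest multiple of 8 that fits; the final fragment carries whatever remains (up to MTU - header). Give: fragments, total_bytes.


Max data per non-final fragment = floor((MTU - header)/8)*8 = floor((576 - 20)/8)*8 = floor(556/8)*8 = 552 B
Final fragment needs no 8-byte alignment: it can carry up to MTU - header = 556 B
Non-final fragments needed = ceil((payload - 556) / 552) = ceil(5425/552) = ceil(9.8279) = 10
Number of fragments = 10 + 1 = 11
Fragment sizes (data): 10 * 552 B + 461 B (last, 461 <= 556 OK)
Total bytes sent = payload + n_frags * header = 5981 + 11*20 = 5981 + 220 = 6201 B

11, 6201


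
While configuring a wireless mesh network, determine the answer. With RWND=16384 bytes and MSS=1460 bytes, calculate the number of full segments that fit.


Given: RWND = 16384 bytes, MSS = 1460 bytes
Full segments = floor(RWND / MSS)
Full segments = floor(16384 / 1460)
Full segments = floor(11.2219) = 11

11


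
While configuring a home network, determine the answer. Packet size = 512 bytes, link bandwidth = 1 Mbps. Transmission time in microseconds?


Given: packet = 512 bytes, bandwidth = 1 Mbps
Packet in bits = 512 * 8 = 4096 bits
Bandwidth = 1 * 10^6 = 1000000 bps
Time = 4096 / 1000000 seconds
Time in us = 4096 * 10^6 / 1000000 = 4096

4096


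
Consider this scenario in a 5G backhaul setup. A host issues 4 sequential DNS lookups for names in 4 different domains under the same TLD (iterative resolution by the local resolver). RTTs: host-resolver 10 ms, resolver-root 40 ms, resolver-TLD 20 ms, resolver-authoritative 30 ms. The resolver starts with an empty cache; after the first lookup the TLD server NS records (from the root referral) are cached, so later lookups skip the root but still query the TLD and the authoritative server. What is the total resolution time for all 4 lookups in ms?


Lookup 1 (cold cache): local + root + TLD + auth = 10 + 40 + 20 + 30 = 100 ms
Lookups 2..4 (TLD NS cached -> skip root; new domain -> still ask TLD and auth): local + TLD + auth = 10 + 20 + 30 = 60 ms each
Remaining 3 lookups: 3 * 60 = 180 ms
Total = 100 + 180 = 280 ms

280


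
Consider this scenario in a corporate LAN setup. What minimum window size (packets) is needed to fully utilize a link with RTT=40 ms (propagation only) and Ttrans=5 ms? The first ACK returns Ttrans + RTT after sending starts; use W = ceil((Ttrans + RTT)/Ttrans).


Given: Ttrans = 5 ms, RTT = 40 ms (= 2 * Tprop, Tprop = 20 ms)
Time until first ACK returns = Ttrans + RTT = 5 + 40 = 45 ms
Need W * Ttrans >= Ttrans + RTT  ->  W >= (Ttrans + RTT) / Ttrans
(Ttrans + RTT) / Ttrans = 45 / 5 = 9
W_min = ceil(9) = 9

9


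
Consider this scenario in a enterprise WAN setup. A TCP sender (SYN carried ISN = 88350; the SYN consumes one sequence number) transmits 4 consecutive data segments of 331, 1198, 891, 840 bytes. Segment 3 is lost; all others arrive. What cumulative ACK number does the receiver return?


SYN uses sequence number 88350; first data byte = ISN + 1 = 88351.
Segment 1: SEQ = 88351, len = 331 B, covers [88351, 88681]
Segment 2: SEQ = 88682, len = 1198 B, covers [88682, 89879]
Segment 3: SEQ = 89880, len = 891 B, covers [89880, 90770] [LOST]
Segment 4: SEQ = 90771, len = 840 B, covers [90771, 91610]
In-order data received: bytes [88351, 89879] (segments 1..2).
Segment 3 missing -> gap begins at byte 89880; later segments buffered out of order.
Cumulative ACK = next expected in-order byte = 88351 + 331 + 1198 = 89880

89880


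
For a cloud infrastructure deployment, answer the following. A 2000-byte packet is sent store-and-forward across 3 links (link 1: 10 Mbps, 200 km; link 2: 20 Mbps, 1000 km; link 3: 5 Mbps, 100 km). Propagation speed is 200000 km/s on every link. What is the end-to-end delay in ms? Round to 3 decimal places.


Packet = 2000 bytes = 16000 bits. Store-and-forward: sum (t_trans + t_prop) per link.
Link 1: t_trans = 16000/(10*10^6) s = 1.6000 ms; t_prop = 200/200000 s = 1.0000 ms; subtotal = 2.6000 ms
Link 2: t_trans = 16000/(20*10^6) s = 0.8000 ms; t_prop = 1000/200000 s = 5.0000 ms; subtotal = 5.8000 ms
Link 3: t_trans = 16000/(5*10^6) s = 3.2000 ms; t_prop = 100/200000 s = 0.5000 ms; subtotal = 3.7000 ms
End-to-end = 2.6000 + 5.8000 + 3.7000 = 12.1000 ms -> 12.100 ms (3 dp)

12.100


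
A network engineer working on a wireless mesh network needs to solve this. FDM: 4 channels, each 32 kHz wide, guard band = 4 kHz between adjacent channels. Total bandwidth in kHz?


Given: 4 channels, 32 kHz each, guard = 4 kHz
Channel bandwidth = 4 * 32 = 128 kHz
Guard bands = 3 gaps * 4 kHz = 12 kHz
Total = 128 + 12 = 140 kHz

140


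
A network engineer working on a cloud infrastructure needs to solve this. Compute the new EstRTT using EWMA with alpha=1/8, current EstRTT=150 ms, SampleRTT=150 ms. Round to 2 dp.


Given: EstRTT = 150 ms, SampleRTT = 150 ms, alpha = 1/8
New EstRTT = (1 - alpha) * EstRTT + alpha * SampleRTT
(7/8) * 150 = 131.25
(1/8) * 150 = 18.75
New EstRTT = 131.25 + 18.75 = 150 ms -> 150.00 ms (2 dp)

150.00


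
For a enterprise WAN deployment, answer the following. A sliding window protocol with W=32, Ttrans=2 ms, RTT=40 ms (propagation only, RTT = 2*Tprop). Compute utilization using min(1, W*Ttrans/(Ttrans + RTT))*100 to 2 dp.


Given: W = 32, Ttrans = 2 ms, RTT = 40 ms (= 2 * Tprop, Tprop = 20 ms)
Cycle time = Ttrans + RTT = 2 + 40 = 42 ms (first packet sent until its ACK returns)
W * Ttrans = 32 * 2 = 64 ms of sending per cycle
W * Ttrans / (Ttrans + RTT) = 64 / 42 = 1.523810
U = min(1, 1.523810) = 1.000000
U% = 100.00%

100.00


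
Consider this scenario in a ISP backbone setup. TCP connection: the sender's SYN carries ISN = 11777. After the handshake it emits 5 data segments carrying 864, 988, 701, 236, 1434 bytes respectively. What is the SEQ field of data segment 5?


The SYN occupies sequence number ISN = 11777, so the first data byte is ISN + 1 = 11778.
SEQ of data segment i = (ISN + 1) + sum of payload sizes of segments 1..i-1.
Segment 1: SEQ = 11778, payload = 864 bytes
Segment 2: SEQ = 12642, payload = 988 bytes
Segment 3: SEQ = 13630, payload = 701 bytes
Segment 4: SEQ = 14331, payload = 236 bytes
Segment 5: SEQ = 14567, payload = 1434 bytes
SEQ of segment 5 = 11778 + 864 + 988 + 701 + 236 = 14567

14567


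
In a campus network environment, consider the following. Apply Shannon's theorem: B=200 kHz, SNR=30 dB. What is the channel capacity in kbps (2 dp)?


Given: B = 200 kHz, SNR = 30 dB
SNR linear = 10^(30/10) = 1000
1 + SNR = 1001
log2(1001) = 9.9672262588
C = 200 * 1000 * 9.9672262588 = 1993445.2518 bps
C = 1993.445252 kbps -> 1993.45 kbps (2 dp)

1993.45


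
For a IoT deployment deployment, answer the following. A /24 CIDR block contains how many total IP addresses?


Given: CIDR prefix /24
Host bits = 32 - 24 = 8
Total addresses = 2^8 = 256

256


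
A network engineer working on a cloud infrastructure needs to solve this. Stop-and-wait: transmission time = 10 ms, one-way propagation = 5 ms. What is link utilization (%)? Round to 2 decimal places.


Given: Ttrans = 10 ms, Tprop = 5 ms
RTT = 2 * Tprop = 2 * 5 = 10 ms
U = Ttrans / (Ttrans + RTT)
U = 10 / (10 + 10)
U = 10 / 20 = 0.5
U% = 50.00%

50.00


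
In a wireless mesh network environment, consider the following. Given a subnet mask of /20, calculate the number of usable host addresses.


Given: subnet mask /20
Host bits = 32 - 20 = 12
Total addresses = 2^12 = 4096
Usable hosts = 4096 - 2 (network + broadcast) = 4094

4094


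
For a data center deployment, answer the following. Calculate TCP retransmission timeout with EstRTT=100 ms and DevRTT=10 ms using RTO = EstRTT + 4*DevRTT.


Given: EstRTT = 100 ms, DevRTT = 10 ms
Timeout = EstRTT + 4 * DevRTT
4 * DevRTT = 4 * 10 = 40
Timeout = 100 + 40 = 140 ms

140


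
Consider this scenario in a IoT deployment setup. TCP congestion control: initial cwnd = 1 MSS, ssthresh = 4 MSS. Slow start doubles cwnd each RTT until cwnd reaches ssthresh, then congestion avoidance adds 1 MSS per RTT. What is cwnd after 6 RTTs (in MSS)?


RTT 0: cwnd = 1 MSS (initial)
RTT 1: cwnd = 2 MSS (slow start, doubled)
RTT 2: cwnd = 4 MSS (slow start, doubled)
RTT 3: cwnd = 5 MSS (congestion avoidance, +1)
RTT 4: cwnd = 6 MSS (congestion avoidance, +1)
RTT 5: cwnd = 7 MSS (congestion avoidance, +1)
RTT 6: cwnd = 8 MSS (congestion avoidance, +1)

8


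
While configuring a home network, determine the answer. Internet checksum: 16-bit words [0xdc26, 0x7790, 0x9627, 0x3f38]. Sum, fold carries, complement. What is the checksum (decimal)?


Given words: [0xdc26, 0x7790, 0x9627, 0x3f38]
Step 1: Sum all words
Raw sum = 56358 + 30608 + 38439 + 16184 = 141589
Step 2: Fold carry: (10517 + 2) = 10519
One's complement = ~10519 & 0xFFFF = 55016

55016


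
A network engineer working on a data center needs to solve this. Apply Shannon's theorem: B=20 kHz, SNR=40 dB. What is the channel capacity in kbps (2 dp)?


Given: B = 20 kHz, SNR = 40 dB
SNR linear = 10^(40/10) = 10000
1 + SNR = 10001
log2(10001) = 13.2878566418
C = 20 * 1000 * 13.2878566418 = 265757.1328 bps
C = 265.757133 kbps -> 265.76 kbps (2 dp)

265.76


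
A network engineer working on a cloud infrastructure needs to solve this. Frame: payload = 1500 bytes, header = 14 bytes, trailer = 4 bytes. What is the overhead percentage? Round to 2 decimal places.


Given: payload = 1500 B, header = 14 B, trailer = 4 B
Overhead bytes = header + trailer = 14 + 4 = 18
Total frame = payload + overhead = 1500 + 18 = 1518
Overhead % = 18 / 1518 * 100 = 1.1858% -> 1.19% (2 dp)

1.19


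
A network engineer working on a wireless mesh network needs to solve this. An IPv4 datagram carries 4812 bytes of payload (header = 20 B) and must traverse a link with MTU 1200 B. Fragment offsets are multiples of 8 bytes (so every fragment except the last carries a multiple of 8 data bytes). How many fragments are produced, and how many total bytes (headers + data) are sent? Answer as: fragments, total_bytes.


Max data per non-final fragment = floor((MTU - header)/8)*8 = floor((1200 - 20)/8)*8 = floor(1180/8)*8 = 1176 B
Final fragment needs no 8-byte alignment: it can carry up to MTU - header = 1180 B
Non-final fragments needed = ceil((payload - 1180) / 1176) = ceil(3632/1176) = ceil(3.0884) = 4
Number of fragments = 4 + 1 = 5
Fragment sizes (data): 4 * 1176 B + 108 B (last, 108 <= 1180 OK)
Total bytes sent = payload + n_frags * header = 4812 + 5*20 = 4812 + 100 = 4912 B

5, 4912


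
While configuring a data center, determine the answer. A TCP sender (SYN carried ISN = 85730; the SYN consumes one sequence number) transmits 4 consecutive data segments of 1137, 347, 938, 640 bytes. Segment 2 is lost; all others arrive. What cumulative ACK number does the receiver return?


SYN uses sequence number 85730; first data byte = ISN + 1 = 85731.
Segment 1: SEQ = 85731, len = 1137 B, covers [85731, 86867]
Segment 2: SEQ = 86868, len = 347 B, covers [86868, 87214] [LOST]
Segment 3: SEQ = 87215, len = 938 B, covers [87215, 88152]
Segment 4: SEQ = 88153, len = 640 B, covers [88153, 88792]
In-order data received: bytes [85731, 86867] (segments 1..1).
Segment 2 missing -> gap begins at byte 86868; later segments buffered out of order.
Cumulative ACK = next expected in-order byte = 85731 + 1137 = 86868

86868


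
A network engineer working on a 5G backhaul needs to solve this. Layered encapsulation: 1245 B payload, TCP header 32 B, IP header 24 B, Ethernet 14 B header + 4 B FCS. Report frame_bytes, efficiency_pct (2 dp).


TCP segment = 1245 + 32 = 1277 B
IP packet = 1277 + 24 = 1301 B
Ethernet frame = 1301 + 14 + 4 = 1319 B
Efficiency = app / frame = 1245 / 1319 = 0.943897 = 94.3897% -> 94.39% (2 dp)

1319, 94.39


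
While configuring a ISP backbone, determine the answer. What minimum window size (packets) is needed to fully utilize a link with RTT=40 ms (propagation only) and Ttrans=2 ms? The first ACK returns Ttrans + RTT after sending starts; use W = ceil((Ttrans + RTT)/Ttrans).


Given: Ttrans = 2 ms, RTT = 40 ms (= 2 * Tprop, Tprop = 20 ms)
Time until first ACK returns = Ttrans + RTT = 2 + 40 = 42 ms
Need W * Ttrans >= Ttrans + RTT  ->  W >= (Ttrans + RTT) / Ttrans
(Ttrans + RTT) / Ttrans = 42 / 2 = 21
W_min = ceil(21) = 21

21


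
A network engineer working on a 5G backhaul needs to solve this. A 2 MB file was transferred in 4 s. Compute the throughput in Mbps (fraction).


Given: file = 2 MB, time = 4 s
File in Mb = 2 * 8 = 16 Mb
Throughput = 16 / 4 Mbps
Throughput = 4 Mbps

4


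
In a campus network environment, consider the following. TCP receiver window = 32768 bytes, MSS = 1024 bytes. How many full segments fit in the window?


Given: RWND = 32768 bytes, MSS = 1024 bytes
Full segments = floor(RWND / MSS)
Full segments = floor(32768 / 1024)
Full segments = floor(32.0) = 32

32


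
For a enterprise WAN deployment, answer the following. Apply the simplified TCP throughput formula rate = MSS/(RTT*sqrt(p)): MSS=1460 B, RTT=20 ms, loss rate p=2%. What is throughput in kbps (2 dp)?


Given: MSS = 1460 bytes, RTT = 20 ms, loss = 2%
RTT in seconds = 20 / 1000 = 0.02
Loss rate = 2% = 0.02
sqrt(loss) = sqrt(0.02) = 0.141421356237
Throughput (bytes/s) = 1460 / (0.02 * 0.141421356237) = 516187.9503
Throughput (kbps) = 516187.9503 * 8 / 1000 = 4129.503602 -> 4129.50 kbps (2 dp)

4129.50


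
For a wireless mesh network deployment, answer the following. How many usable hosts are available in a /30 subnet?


Given: subnet mask /30
Host bits = 32 - 30 = 2
Total addresses = 2^2 = 4
Usable hosts = 4 - 2 (network + broadcast) = 2

2


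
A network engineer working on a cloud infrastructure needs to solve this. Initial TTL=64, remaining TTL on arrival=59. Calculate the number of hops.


Given: initial TTL = 64, received TTL = 59
Hops = initial TTL - received TTL
Hops = 64 - 59 = 5

5


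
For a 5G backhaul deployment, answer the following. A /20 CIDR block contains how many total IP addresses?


Given: CIDR prefix /20
Host bits = 32 - 20 = 12
Total addresses = 2^12 = 4096

4096


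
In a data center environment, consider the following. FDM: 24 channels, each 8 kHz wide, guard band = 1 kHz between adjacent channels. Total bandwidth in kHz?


Given: 24 channels, 8 kHz each, guard = 1 kHz
Channel bandwidth = 24 * 8 = 192 kHz
Guard bands = 23 gaps * 1 kHz = 23 kHz
Total = 192 + 23 = 215 kHz

215
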